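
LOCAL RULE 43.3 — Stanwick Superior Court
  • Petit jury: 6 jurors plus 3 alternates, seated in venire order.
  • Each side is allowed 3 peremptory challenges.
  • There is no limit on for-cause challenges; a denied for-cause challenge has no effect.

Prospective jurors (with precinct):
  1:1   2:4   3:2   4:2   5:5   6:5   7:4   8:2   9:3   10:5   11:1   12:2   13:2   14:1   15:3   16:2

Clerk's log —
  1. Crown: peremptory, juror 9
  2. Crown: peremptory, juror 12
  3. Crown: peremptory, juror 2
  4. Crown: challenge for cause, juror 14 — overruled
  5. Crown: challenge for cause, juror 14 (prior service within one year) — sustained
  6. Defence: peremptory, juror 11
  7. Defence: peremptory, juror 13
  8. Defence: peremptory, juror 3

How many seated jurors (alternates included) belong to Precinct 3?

Removed: #2, #3, #9, #11, #12, #13, #14.
Seated (9 incl. alternates): #1, #4, #5, #6, #7, #8, #10, #15, #16.
Of those, in Precinct 3: #15 → 1.

1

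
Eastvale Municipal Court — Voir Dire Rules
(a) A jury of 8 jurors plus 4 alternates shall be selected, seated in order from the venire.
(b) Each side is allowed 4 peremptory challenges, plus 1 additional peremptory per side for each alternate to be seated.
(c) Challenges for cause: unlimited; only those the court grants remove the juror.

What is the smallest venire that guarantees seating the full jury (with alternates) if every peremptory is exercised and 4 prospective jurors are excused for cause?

32

Seats to fill: 8 + 4 alternates = 12.
Peremptories: 4 + 1×4 = 8 per side × 2 sides = 16.
For-cause removals: 4.
Minimum venire: 12 + 16 + 4 = 32.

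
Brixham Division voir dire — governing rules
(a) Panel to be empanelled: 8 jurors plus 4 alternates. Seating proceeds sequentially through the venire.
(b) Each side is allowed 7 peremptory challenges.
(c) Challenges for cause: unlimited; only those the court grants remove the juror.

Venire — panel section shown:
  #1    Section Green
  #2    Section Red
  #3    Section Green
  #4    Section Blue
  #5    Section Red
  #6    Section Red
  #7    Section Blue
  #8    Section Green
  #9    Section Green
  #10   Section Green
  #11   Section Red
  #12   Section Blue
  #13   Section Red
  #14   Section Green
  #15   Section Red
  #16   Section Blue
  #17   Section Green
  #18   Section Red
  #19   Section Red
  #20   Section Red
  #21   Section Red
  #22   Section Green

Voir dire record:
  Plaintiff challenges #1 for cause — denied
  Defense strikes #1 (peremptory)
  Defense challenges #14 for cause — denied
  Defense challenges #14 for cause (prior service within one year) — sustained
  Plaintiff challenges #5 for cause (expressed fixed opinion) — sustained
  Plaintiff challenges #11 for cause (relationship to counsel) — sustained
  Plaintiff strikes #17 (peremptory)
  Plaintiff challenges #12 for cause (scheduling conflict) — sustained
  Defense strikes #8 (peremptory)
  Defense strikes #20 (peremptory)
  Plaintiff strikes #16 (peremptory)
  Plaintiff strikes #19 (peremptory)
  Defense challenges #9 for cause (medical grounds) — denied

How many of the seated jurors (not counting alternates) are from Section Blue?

Removed: #1, #5, #8, #11, #12, #14, #16, #17, #19, #20.
Seated jurors 1–8: #2, #3, #4, #6, #7, #9, #10, #13 (alternates #15, #18, #21, #22 not counted).
Of those, in Section Blue: #4, #7 → 2.

2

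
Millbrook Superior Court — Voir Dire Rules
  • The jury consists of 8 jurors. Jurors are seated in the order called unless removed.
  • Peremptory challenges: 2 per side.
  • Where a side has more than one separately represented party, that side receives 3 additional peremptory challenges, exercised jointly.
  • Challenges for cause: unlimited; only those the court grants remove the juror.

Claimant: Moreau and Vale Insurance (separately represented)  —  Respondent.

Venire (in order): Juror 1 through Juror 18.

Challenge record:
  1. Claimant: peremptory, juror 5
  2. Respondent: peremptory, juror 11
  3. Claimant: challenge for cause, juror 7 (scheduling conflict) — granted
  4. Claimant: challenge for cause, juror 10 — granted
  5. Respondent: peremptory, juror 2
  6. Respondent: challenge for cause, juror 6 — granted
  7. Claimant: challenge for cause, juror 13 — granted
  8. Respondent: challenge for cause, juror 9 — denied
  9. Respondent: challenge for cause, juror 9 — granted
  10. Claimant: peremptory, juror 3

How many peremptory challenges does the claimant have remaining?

Claimant allotment: 2 base + 3 multi-party = 5.
Claimant peremptories used: #5, #3 — 2 (for-cause on #7, #10, #13 don't count).
Remaining: 5 − 2 = 3.

3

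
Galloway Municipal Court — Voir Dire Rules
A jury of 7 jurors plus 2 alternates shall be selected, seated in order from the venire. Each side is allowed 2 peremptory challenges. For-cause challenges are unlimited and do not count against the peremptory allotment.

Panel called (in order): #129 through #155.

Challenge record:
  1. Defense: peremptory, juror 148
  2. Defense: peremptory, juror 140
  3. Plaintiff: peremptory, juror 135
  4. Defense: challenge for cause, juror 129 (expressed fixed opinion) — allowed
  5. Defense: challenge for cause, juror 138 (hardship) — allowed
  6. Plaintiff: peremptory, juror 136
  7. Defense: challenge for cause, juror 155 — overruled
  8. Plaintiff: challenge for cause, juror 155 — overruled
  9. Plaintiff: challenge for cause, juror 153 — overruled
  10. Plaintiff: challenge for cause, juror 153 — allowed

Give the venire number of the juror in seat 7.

139

Removed: #129, #135, #136, #138, #140, #148, #153. (#155 stays — for-cause denied.)
Seating in order: seats 1–7 → #130, #131, #132, #133, #134, #137, #139; alternates → #141, #142.
So seat 7 is #139.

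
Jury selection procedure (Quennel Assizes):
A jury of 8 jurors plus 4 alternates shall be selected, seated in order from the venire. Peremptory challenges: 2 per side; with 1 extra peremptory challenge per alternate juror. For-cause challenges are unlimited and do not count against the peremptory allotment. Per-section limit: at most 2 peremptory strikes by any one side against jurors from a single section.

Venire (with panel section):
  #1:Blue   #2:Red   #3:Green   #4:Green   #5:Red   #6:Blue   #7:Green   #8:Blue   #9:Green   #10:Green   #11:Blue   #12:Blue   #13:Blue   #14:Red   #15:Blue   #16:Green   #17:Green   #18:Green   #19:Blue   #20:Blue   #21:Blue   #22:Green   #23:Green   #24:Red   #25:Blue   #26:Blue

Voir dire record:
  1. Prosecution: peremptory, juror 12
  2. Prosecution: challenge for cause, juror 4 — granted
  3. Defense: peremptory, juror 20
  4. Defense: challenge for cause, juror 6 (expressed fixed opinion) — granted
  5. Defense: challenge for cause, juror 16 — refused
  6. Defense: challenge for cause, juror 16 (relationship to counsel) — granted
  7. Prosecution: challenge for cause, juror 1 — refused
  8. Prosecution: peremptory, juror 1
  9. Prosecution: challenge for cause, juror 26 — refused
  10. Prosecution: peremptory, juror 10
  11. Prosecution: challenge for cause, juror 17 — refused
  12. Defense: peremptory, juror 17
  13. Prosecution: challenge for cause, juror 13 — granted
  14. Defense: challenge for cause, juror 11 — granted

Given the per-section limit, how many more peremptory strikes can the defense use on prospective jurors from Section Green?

Defense peremptories so far: #20, #17 — 2 of 6 used, 4 left overall.
Against Section Green: #17 — 1 used; per-section cap 2 leaves 1.
Binding limit: min(4, 1) = 1.

1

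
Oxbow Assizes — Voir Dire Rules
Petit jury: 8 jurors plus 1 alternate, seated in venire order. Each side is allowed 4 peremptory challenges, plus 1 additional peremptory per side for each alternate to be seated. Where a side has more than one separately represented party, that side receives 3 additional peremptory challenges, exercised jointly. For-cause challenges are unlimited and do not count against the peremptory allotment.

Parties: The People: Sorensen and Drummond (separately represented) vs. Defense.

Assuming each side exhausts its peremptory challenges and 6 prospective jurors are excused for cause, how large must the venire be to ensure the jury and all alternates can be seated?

Seats to fill: 8 + 1 alternates = 9.
Peremptories — The People: 4 + 1×1 + 3 = 8; Defense: 4 + 1×1 = 5; total 13.
For-cause removals: 6.
Minimum venire: 9 + 13 + 6 = 28.

28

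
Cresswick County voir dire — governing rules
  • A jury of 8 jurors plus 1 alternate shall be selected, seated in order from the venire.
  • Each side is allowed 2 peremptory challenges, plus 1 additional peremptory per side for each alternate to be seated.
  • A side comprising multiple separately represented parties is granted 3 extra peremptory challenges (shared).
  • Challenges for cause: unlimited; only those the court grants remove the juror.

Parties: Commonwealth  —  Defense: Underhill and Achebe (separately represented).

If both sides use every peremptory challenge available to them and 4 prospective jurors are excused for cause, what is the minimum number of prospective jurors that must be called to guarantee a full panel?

Seats to fill: 8 + 1 alternates = 9.
Peremptories — Commonwealth: 2 + 1×1 = 3; Defense: 2 + 1×1 + 3 = 6; total 9.
For-cause removals: 4.
Minimum venire: 9 + 9 + 4 = 22.

22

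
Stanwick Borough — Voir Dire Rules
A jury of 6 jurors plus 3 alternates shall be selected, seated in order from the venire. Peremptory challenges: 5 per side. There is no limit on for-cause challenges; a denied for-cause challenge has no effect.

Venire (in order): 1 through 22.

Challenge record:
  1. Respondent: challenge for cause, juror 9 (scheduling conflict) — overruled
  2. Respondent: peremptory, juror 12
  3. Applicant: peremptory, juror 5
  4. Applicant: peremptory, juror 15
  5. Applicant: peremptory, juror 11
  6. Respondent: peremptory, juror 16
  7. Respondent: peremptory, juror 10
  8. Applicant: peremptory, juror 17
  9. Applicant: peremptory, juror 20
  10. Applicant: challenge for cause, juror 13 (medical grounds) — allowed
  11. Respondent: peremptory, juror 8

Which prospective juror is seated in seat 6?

Removed: #5, #8, #10, #11, #12, #13, #15, #16, #17, #20. (#9 stays — for-cause denied.)
Seating in order: seats 1–6 → #1, #2, #3, #4, #6, #7; alternates → #9, #14, #18.
So seat 6 is #7.

7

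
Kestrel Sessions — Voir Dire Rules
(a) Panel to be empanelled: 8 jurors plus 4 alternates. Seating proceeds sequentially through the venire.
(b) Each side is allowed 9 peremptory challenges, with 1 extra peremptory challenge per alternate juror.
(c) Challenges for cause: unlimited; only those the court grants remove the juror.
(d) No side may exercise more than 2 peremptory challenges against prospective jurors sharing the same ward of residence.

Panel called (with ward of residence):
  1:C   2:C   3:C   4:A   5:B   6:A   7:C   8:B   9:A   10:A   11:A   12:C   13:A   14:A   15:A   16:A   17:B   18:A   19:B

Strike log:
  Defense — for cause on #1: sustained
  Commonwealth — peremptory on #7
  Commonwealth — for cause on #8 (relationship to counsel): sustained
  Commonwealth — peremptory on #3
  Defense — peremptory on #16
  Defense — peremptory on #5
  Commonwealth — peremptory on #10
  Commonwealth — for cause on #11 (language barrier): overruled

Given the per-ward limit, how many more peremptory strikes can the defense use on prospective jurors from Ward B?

1

Defense peremptories so far: #16, #5 — 2 of 13 used, 11 left overall.
Against Ward B: #5 — 1 used; per-ward cap 2 leaves 1.
Binding limit: min(11, 1) = 1.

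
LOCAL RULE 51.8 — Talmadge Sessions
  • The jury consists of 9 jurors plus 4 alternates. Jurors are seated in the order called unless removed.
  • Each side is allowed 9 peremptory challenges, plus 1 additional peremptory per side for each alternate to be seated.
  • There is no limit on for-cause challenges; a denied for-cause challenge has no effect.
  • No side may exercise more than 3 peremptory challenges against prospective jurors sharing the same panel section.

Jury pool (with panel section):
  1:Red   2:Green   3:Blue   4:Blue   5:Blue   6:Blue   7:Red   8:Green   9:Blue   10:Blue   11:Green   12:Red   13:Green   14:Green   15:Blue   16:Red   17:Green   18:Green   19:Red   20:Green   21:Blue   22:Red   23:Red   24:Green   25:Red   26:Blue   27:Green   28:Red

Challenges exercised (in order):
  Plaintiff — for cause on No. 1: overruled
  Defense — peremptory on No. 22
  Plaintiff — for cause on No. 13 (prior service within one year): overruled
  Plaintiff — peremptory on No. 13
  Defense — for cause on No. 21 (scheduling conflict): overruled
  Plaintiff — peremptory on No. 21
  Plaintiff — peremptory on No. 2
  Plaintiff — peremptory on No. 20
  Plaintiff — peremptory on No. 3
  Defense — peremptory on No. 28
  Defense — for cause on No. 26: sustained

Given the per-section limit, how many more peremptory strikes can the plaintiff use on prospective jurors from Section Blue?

1

Plaintiff peremptories so far: #13, #21, #2, #20, #3 — 5 of 13 used, 8 left overall.
Against Section Blue: #21, #3 — 2 used; per-section cap 3 leaves 1.
Binding limit: min(8, 1) = 1.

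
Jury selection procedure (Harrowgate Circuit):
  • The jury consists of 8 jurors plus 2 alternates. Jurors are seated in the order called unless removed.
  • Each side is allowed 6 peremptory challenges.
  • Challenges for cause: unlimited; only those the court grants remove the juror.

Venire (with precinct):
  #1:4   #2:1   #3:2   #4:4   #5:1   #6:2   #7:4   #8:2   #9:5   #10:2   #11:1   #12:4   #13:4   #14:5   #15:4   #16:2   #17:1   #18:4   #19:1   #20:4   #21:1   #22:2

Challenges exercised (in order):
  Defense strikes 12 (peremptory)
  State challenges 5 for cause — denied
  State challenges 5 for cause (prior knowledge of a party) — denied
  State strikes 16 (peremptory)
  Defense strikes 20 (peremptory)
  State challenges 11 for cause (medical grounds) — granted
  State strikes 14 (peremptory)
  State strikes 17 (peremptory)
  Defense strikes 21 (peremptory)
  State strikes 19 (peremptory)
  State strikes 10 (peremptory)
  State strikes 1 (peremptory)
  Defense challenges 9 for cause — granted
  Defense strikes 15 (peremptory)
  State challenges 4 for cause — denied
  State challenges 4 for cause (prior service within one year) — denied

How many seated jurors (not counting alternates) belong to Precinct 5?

Removed: #1, #9, #10, #11, #12, #14, #15, #16, #17, #19, #20, #21.
Seated jurors 1–8: #2, #3, #4, #5, #6, #7, #8, #13 (alternates #18, #22 not counted).
None of those are in Precinct 5 → 0.

0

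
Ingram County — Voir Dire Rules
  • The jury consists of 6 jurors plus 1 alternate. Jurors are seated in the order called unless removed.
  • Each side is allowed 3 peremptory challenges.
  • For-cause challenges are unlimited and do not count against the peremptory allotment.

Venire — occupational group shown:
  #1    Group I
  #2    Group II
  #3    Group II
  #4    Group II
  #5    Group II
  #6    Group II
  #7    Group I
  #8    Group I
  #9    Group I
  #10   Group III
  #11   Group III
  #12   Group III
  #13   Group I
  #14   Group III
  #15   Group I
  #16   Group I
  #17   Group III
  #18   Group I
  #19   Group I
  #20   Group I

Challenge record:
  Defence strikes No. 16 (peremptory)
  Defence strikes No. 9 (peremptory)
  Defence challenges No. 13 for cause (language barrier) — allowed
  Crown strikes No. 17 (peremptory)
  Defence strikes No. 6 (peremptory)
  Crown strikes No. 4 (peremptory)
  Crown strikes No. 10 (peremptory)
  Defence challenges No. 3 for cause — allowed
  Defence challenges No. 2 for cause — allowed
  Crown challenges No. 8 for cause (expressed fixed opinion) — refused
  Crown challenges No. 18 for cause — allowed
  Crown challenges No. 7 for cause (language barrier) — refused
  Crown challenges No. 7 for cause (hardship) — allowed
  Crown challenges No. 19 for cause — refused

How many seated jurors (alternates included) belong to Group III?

3

Removed: #2, #3, #4, #6, #7, #9, #10, #13, #16, #17, #18.
Seated (7 incl. alternates): #1, #5, #8, #11, #12, #14, #15.
Of those, in Group III: #11, #12, #14 → 3.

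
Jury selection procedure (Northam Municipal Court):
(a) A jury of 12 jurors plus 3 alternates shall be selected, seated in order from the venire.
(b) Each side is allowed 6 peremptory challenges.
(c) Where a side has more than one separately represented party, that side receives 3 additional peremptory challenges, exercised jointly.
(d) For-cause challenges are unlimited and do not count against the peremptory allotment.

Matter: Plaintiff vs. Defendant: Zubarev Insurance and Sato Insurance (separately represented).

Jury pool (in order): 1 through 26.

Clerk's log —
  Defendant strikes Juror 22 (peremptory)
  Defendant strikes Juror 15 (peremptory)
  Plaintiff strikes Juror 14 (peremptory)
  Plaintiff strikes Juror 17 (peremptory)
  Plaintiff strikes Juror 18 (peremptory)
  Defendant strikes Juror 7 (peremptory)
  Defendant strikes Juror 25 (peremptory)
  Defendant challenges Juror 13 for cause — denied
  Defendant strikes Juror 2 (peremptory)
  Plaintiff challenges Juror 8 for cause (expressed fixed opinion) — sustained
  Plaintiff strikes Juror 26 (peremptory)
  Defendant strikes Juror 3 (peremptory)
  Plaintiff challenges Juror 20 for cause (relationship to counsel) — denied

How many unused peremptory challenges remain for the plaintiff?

Plaintiff allotment: 6.
Plaintiff peremptories used: #14, #17, #18, #26 — 4 (for-cause on #8, #20 don't count).
Remaining: 6 − 4 = 2.

2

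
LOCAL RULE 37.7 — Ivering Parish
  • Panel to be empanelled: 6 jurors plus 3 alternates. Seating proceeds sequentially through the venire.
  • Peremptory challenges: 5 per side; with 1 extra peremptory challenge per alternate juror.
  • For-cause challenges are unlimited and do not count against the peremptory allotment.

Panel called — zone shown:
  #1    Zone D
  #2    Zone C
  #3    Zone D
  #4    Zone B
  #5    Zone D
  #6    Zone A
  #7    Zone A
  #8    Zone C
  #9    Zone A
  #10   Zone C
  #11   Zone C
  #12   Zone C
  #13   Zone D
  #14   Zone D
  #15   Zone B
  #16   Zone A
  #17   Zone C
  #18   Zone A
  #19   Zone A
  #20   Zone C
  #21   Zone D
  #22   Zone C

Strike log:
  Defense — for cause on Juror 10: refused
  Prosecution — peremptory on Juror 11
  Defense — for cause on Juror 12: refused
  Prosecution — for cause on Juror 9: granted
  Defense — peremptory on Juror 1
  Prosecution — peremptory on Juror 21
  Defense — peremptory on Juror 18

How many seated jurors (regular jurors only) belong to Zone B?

1

Removed: #1, #9, #11, #18, #21.
Seated jurors 1–6: #2, #3, #4, #5, #6, #7 (alternates #8, #10, #12 not counted).
Of those, in Zone B: #4 → 1.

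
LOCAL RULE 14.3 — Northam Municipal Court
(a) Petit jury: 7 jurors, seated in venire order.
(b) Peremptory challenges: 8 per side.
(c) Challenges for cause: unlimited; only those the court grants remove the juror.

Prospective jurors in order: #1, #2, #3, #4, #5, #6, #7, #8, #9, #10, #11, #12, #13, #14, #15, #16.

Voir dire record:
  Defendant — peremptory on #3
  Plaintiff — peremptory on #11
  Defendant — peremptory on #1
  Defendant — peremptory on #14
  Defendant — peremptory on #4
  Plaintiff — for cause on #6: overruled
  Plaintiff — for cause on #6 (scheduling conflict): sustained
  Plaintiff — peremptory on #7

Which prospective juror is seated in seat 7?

13

Removed: #1, #3, #4, #6, #7, #11, #14.
Seating in order: seats 1–7 → #2, #5, #8, #9, #10, #12, #13.
So seat 7 is #13.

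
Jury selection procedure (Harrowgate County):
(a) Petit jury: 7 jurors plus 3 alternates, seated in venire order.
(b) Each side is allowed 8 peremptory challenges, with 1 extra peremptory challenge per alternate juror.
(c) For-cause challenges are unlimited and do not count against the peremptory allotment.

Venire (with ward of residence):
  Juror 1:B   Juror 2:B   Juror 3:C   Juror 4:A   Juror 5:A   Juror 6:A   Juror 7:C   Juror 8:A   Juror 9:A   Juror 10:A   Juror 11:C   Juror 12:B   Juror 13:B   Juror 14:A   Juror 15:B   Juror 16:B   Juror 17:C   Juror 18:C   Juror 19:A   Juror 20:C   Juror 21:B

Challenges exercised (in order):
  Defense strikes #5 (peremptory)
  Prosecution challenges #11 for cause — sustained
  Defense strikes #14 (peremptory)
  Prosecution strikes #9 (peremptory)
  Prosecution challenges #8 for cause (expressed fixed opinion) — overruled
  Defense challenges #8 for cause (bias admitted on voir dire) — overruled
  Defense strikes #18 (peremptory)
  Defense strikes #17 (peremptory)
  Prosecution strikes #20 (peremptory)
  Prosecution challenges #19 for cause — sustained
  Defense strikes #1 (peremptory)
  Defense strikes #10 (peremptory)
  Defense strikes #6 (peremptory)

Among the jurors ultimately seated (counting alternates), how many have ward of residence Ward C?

2

Removed: #1, #5, #6, #9, #10, #11, #14, #17, #18, #19, #20.
Seated (10 incl. alternates): #2, #3, #4, #7, #8, #12, #13, #15, #16, #21.
Of those, in Ward C: #3, #7 → 2.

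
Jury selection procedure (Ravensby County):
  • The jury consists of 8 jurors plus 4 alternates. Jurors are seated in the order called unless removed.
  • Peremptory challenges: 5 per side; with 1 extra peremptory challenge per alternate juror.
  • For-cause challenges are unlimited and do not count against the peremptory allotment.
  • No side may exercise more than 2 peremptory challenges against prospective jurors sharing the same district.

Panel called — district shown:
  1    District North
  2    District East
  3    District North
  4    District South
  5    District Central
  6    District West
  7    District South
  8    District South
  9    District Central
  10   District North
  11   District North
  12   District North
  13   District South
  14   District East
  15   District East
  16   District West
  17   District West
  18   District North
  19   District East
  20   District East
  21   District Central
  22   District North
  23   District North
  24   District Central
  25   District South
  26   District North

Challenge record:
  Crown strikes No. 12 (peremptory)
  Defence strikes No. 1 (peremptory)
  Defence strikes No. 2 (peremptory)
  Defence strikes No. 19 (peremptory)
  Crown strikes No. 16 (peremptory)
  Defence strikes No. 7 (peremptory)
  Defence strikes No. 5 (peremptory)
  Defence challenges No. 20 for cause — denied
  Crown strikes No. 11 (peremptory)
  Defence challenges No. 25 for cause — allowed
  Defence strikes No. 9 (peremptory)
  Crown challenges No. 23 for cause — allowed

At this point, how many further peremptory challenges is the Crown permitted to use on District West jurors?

1

Crown peremptories so far: #12, #16, #11 — 3 of 9 used, 6 left overall.
Against District West: #16 — 1 used; per-district cap 2 leaves 1.
Binding limit: min(6, 1) = 1.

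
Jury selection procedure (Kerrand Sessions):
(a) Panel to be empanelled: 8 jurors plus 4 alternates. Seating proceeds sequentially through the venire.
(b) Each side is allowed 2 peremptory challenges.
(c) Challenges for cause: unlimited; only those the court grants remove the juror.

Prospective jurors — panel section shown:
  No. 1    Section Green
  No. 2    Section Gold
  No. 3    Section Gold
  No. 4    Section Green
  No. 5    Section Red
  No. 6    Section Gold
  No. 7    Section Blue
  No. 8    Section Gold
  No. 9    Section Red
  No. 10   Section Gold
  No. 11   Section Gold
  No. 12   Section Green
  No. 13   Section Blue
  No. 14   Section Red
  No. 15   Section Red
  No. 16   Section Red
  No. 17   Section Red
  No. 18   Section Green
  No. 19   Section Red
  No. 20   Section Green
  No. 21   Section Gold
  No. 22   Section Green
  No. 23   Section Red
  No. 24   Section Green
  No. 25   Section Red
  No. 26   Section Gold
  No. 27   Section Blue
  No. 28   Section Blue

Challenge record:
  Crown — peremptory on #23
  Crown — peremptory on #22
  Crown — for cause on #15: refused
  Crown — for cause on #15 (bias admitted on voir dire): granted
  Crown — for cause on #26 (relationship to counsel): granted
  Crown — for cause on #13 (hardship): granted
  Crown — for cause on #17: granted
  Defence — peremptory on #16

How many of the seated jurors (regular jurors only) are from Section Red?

1

Removed: #13, #15, #16, #17, #22, #23, #26.
Seated jurors 1–8: #1, #2, #3, #4, #5, #6, #7, #8 (alternates #9, #10, #11, #12 not counted).
Of those, in Section Red: #5 → 1.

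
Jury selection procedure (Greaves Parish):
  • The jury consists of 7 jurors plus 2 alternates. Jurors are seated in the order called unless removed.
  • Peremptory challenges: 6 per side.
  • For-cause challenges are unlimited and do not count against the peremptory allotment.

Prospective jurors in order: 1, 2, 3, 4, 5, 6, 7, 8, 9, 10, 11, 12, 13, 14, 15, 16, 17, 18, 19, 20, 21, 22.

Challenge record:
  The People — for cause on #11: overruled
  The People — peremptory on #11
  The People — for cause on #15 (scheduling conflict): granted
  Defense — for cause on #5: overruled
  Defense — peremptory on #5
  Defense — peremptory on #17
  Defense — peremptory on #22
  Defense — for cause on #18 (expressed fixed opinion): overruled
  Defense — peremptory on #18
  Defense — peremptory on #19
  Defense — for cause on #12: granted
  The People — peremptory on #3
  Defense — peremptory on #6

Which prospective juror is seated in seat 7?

Removed: #3, #5, #6, #11, #12, #15, #17, #18, #19, #22.
Seating in order: seats 1–7 → #1, #2, #4, #7, #8, #9, #10; alternates → #13, #14.
So seat 7 is #10.

10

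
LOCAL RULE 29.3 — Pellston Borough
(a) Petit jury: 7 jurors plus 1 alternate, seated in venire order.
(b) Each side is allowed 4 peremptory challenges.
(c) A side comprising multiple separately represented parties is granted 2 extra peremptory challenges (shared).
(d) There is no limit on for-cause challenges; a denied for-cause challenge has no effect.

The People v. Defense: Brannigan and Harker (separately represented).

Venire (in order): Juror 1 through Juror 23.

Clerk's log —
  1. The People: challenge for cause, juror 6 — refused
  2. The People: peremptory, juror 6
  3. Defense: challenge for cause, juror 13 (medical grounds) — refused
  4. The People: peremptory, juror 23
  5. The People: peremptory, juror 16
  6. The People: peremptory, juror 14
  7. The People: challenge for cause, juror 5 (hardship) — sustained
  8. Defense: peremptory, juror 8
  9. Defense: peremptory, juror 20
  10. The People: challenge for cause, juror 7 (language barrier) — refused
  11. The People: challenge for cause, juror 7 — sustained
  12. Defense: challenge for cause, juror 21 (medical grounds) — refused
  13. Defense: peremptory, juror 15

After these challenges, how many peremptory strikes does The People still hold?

The People allotment: 4.
The People peremptories used: #6, #23, #16, #14 — 4 (for-cause on #6, #5, #7, #7 don't count).
Remaining: 4 − 4 = 0.

0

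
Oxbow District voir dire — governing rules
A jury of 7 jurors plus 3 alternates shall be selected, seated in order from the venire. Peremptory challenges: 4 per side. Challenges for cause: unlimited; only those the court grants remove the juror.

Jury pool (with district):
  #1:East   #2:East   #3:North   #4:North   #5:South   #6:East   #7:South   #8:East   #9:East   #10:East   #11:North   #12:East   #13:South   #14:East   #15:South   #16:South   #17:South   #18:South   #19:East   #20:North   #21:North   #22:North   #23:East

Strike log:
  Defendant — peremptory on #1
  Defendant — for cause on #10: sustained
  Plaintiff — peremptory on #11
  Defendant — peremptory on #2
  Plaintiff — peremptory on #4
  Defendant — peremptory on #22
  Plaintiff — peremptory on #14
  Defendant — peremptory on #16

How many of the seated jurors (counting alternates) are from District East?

Removed: #1, #2, #4, #10, #11, #14, #16, #22.
Seated (10 incl. alternates): #3, #5, #6, #7, #8, #9, #12, #13, #15, #17.
Of those, in District East: #6, #8, #9, #12 → 4.

4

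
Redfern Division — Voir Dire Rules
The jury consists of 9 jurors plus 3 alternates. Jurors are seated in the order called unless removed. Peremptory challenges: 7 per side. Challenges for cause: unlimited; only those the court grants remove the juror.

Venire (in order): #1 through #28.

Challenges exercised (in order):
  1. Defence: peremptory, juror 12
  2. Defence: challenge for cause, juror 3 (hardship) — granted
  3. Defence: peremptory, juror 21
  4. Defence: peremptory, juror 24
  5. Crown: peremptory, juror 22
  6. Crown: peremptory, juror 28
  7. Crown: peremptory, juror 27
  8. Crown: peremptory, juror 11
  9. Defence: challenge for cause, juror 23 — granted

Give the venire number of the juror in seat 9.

Removed: #3, #11, #12, #21, #22, #23, #24, #27, #28.
Filling seats in venire order through position 9: #1, #2, #4, #5, #6, #7, #8, #9, #10.
So seat 9 is #10.

10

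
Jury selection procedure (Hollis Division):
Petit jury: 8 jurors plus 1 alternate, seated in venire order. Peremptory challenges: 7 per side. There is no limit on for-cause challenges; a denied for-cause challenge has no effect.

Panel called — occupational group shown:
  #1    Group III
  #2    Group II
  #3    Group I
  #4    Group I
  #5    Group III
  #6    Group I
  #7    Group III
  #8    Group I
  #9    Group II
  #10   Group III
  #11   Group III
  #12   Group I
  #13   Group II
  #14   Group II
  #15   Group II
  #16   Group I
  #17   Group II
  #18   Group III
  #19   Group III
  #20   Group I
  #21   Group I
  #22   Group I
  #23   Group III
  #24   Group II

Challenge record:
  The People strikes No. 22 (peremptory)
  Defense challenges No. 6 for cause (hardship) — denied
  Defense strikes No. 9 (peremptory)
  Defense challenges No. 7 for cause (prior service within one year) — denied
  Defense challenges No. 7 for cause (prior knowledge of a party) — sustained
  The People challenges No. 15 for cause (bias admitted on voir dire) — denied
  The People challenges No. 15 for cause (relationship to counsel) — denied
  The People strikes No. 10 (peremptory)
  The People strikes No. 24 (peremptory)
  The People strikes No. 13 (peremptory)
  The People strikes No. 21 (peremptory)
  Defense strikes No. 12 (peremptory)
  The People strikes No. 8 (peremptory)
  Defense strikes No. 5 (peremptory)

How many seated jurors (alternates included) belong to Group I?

4

Removed: #5, #7, #8, #9, #10, #12, #13, #21, #22, #24.
Seated (9 incl. alternates): #1, #2, #3, #4, #6, #11, #14, #15, #16.
Of those, in Group I: #3, #4, #6, #16 → 4.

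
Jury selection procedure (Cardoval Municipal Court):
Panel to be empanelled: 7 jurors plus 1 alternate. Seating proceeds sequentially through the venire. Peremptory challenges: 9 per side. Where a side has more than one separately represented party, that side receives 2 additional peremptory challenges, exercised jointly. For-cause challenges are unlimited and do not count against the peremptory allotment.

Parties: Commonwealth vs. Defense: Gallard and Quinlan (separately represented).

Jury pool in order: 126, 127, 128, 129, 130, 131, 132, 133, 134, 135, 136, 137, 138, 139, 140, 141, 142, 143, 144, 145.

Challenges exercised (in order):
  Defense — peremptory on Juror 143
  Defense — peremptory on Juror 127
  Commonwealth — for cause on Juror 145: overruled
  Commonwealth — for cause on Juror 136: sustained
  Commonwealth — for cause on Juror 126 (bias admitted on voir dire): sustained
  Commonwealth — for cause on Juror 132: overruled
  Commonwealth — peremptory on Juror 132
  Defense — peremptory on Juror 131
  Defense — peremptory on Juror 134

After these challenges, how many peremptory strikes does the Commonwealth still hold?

Commonwealth allotment: 9.
Commonwealth peremptories used: #132 — 1 (for-cause on #145, #136, #126, #132 don't count).
Remaining: 9 − 1 = 8.

8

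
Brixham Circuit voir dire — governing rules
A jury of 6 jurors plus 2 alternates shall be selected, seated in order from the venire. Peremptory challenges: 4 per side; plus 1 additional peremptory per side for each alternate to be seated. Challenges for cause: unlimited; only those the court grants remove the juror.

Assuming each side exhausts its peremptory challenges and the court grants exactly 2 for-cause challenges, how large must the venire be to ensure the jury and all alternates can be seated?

Seats to fill: 6 + 2 alternates = 8.
Peremptories: 4 + 1×2 = 6 per side × 2 sides = 12.
For-cause removals: 2.
Minimum venire: 8 + 12 + 2 = 22.

22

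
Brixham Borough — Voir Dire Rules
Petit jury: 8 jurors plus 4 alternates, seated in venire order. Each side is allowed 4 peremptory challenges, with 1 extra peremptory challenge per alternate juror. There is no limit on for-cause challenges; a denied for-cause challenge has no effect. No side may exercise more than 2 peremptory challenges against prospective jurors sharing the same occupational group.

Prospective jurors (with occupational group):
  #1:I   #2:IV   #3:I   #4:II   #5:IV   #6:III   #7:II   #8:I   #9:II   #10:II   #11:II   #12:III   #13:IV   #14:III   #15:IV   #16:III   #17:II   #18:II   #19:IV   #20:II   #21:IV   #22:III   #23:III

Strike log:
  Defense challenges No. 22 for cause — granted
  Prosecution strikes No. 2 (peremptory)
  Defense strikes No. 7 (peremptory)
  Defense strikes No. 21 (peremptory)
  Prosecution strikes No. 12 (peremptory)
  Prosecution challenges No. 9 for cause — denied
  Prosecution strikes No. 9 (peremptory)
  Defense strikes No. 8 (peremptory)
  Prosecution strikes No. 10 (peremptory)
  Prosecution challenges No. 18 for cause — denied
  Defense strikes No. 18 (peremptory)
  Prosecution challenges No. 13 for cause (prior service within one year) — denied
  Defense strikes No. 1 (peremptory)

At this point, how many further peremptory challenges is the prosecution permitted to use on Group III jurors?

Prosecution peremptories so far: #2, #12, #9, #10 — 4 of 8 used, 4 left overall.
Against Group III: #12 — 1 used; per-group cap 2 leaves 1.
Binding limit: min(4, 1) = 1.

1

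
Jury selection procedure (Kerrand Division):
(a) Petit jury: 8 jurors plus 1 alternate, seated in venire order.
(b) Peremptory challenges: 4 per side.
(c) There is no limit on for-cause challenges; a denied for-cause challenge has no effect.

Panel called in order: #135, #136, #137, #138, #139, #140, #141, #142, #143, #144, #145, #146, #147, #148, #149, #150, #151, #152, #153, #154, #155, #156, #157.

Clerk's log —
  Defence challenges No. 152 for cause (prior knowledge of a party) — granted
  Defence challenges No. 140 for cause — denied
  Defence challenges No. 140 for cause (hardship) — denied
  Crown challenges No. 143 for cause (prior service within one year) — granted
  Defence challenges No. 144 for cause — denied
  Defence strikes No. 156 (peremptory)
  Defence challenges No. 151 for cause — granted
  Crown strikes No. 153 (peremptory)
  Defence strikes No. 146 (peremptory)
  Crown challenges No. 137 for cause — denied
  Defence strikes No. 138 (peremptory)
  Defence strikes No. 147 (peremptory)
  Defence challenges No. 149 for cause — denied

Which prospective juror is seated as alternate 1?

Removed: #138, #143, #146, #147, #151, #152, #153, #156. (#137, #140, #144, #149 stay — for-cause denied.)
Filling seats in venire order through position 9: #135, #136, #137, #139, #140, #141, #142, #144, #145.
So alternate 1 is #145.

145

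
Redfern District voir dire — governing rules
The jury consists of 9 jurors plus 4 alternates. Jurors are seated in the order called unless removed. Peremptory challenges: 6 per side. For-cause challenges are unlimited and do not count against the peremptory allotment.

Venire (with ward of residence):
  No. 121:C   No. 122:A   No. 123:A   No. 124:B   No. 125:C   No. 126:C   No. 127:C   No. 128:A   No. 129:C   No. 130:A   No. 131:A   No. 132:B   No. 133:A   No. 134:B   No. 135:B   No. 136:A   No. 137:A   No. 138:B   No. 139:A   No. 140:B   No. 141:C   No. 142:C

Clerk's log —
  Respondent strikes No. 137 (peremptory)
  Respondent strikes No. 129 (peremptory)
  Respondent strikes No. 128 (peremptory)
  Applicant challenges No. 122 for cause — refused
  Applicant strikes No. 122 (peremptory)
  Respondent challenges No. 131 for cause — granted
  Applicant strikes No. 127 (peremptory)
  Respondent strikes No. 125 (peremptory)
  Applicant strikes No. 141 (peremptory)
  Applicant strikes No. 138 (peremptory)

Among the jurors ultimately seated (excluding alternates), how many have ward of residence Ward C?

2

Removed: #122, #125, #127, #128, #129, #131, #137, #138, #141.
Seated jurors 1–9: #121, #123, #124, #126, #130, #132, #133, #134, #135 (alternates #136, #139, #140, #142 not counted).
Of those, in Ward C: #121, #126 → 2.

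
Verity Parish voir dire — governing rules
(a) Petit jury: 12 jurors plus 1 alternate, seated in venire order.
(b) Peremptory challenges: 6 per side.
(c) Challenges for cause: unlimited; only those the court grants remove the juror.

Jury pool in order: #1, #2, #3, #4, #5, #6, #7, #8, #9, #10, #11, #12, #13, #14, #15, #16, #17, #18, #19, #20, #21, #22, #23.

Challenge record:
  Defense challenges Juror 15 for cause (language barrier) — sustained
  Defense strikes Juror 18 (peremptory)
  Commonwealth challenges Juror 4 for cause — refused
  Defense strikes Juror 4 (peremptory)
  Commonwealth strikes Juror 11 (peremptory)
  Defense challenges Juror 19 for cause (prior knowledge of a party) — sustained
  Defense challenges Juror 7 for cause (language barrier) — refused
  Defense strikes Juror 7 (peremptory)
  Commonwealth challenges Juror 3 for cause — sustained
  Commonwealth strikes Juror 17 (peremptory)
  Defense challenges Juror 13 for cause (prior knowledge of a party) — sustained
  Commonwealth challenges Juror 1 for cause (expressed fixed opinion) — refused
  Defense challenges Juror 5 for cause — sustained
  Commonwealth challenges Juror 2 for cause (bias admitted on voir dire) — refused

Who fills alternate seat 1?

23

Removed: #3, #4, #5, #7, #11, #13, #15, #17, #18, #19. (#1, #2 stay — for-cause denied.)
Seating in order: seats 1–12 → #1, #2, #6, #8, #9, #10, #12, #14, #16, #20, #21, #22; alternates → #23.
So alternate 1 is #23.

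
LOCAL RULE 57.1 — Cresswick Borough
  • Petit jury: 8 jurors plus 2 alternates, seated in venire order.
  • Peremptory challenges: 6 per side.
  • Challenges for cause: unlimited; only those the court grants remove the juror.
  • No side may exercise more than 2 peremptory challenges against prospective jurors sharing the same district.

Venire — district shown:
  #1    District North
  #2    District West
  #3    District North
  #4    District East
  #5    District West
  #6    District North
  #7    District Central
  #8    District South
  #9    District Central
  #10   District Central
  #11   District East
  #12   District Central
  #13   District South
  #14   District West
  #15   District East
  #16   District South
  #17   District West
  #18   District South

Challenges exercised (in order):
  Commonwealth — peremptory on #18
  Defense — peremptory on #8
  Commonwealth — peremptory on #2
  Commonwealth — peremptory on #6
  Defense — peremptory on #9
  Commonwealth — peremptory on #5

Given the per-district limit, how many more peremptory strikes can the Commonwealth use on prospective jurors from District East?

2

Commonwealth peremptories so far: #18, #2, #6, #5 — 4 of 6 used, 2 left overall.
Against District East: none yet — per-district cap 2 leaves 2.
Binding limit: min(2, 2) = 2.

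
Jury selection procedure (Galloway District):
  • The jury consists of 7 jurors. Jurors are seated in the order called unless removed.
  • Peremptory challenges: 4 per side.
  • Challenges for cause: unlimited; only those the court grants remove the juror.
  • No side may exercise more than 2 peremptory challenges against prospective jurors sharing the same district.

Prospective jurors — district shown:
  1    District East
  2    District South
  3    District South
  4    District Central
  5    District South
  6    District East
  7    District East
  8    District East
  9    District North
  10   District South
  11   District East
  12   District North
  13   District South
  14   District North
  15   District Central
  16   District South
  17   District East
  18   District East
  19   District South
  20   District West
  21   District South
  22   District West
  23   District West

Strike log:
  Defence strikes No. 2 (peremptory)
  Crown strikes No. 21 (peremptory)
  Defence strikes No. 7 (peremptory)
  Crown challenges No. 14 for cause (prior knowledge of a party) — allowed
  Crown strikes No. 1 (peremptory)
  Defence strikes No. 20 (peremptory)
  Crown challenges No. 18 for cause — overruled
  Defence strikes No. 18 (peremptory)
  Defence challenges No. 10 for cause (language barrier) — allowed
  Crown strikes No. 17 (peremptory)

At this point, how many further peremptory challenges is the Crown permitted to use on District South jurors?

Crown peremptories so far: #21, #1, #17 — 3 of 4 used, 1 left overall.
Against District South: #21 — 1 used; per-district cap 2 leaves 1.
Binding limit: min(1, 1) = 1.

1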